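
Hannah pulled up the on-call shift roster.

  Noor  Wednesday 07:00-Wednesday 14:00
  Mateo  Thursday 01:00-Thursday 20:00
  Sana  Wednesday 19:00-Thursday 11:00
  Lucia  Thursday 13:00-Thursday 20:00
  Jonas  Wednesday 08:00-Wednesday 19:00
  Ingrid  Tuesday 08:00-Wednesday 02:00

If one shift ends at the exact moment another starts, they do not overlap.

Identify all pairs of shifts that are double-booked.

Jonas & Noor, Lucia & Mateo, Mateo & Sana

Sorted by start: Ingrid, Noor, Jonas, Sana, Mateo, Lucia.
Noor starts after Ingrid ends — done with Ingrid.
Jonas starts before Noor ends → Noor and Jonas overlap.
Sana starts after Noor ends — done with Noor.
Sana starts exactly when Jonas ends (back-to-back, no overlap) — done with Jonas.
Mateo starts before Sana ends → Sana and Mateo overlap.
Lucia starts after Sana ends.
Lucia starts before Mateo ends → Mateo and Lucia overlap.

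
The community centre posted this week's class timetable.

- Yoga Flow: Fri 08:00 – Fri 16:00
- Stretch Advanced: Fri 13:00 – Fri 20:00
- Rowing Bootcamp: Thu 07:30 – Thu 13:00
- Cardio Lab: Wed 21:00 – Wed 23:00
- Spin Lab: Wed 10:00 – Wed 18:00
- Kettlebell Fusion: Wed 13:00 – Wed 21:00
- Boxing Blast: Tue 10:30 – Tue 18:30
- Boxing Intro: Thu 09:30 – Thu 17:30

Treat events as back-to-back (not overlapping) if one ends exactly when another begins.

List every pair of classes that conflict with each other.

Boxing Intro & Rowing Bootcamp, Kettlebell Fusion & Spin Lab, Stretch Advanced & Yoga Flow

Sorted by start: Boxing Blast, Spin Lab, Kettlebell Fusion, Cardio Lab, Rowing Bootcamp, Boxing Intro, Yoga Flow, Stretch Advanced.
Spin Lab starts after Boxing Blast ends, so nothing later overlaps Boxing Blast either.
Kettlebell Fusion starts before Spin Lab ends → Spin Lab and Kettlebell Fusion overlap.
Cardio Lab starts after Spin Lab ends, so nothing later overlaps Spin Lab either.
Cardio Lab starts exactly when Kettlebell Fusion ends (back-to-back, no overlap), so nothing later overlaps Kettlebell Fusion either.
Rowing Bootcamp starts after Cardio Lab ends, so nothing later overlaps Cardio Lab either.
Boxing Intro starts before Rowing Bootcamp ends → Rowing Bootcamp and Boxing Intro overlap.
Yoga Flow starts after Rowing Bootcamp ends, so nothing later overlaps Rowing Bootcamp either.
Yoga Flow starts after Boxing Intro ends, so nothing later overlaps Boxing Intro either.
Stretch Advanced starts before Yoga Flow ends → Yoga Flow and Stretch Advanced overlap.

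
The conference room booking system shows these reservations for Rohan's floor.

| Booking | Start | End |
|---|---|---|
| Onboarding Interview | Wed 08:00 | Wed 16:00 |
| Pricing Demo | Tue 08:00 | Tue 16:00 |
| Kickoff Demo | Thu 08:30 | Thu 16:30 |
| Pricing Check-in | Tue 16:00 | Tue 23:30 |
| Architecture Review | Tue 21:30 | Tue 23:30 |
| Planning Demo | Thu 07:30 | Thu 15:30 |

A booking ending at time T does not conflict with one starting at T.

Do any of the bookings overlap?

Yes

Sorted by start: Pricing Demo, Pricing Check-in, Architecture Review, Onboarding Interview, Planning Demo, Kickoff Demo.
Pricing Check-in starts exactly when Pricing Demo ends (back-to-back, no overlap), so nothing later overlaps Pricing Demo either.
Architecture Review starts before Pricing Check-in ends → Pricing Check-in and Architecture Review overlap.
That's a conflict, so the schedule is not conflict-free.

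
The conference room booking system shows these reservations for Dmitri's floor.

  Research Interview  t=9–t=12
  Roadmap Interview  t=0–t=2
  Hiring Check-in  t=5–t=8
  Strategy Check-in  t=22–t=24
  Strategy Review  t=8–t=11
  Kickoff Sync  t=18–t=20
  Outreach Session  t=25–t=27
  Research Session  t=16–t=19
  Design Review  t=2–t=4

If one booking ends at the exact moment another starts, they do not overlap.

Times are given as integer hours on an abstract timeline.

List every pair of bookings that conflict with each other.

Kickoff Sync & Research Session, Research Interview & Strategy Review

Sorted by start: Roadmap Interview, Design Review, Hiring Check-in, Strategy Review, Research Interview, Research Session, Kickoff Sync, Strategy Check-in, Outreach Session.
Design Review starts exactly when Roadmap Interview ends (back-to-back, no overlap), so nothing later overlaps Roadmap Interview either.
Hiring Check-in starts after Design Review ends, so nothing later overlaps Design Review either.
Strategy Review starts exactly when Hiring Check-in ends (back-to-back, no overlap), so nothing later overlaps Hiring Check-in either.
Research Interview starts before Strategy Review ends → Strategy Review and Research Interview overlap.
Research Session starts after Strategy Review ends, so nothing later overlaps Strategy Review either.
Research Session starts after Research Interview ends, so nothing later overlaps Research Interview either.
Kickoff Sync starts before Research Session ends → Research Session and Kickoff Sync overlap.
Strategy Check-in starts after Research Session ends, so nothing later overlaps Research Session either.
Strategy Check-in starts after Kickoff Sync ends, so nothing later overlaps Kickoff Sync either.
Outreach Session starts after Strategy Check-in ends.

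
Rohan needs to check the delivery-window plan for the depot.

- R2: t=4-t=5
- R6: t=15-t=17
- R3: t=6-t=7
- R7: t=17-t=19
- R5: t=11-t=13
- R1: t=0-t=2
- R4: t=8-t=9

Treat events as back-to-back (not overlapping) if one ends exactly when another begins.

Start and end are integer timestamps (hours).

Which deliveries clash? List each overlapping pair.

no conflicts

Sorted by start: R1, R2, R3, R4, R5, R6, R7.
R2 starts after R1 ends, so R1 has no further overlaps.
R3 starts after R2 ends, so R2 has no further overlaps.
R4 starts after R3 ends, so R3 has no further overlaps.
R5 starts after R4 ends, so R4 has no further overlaps.
R6 starts after R5 ends, so R5 has no further overlaps.
R7 starts exactly when R6 ends (back-to-back, no overlap).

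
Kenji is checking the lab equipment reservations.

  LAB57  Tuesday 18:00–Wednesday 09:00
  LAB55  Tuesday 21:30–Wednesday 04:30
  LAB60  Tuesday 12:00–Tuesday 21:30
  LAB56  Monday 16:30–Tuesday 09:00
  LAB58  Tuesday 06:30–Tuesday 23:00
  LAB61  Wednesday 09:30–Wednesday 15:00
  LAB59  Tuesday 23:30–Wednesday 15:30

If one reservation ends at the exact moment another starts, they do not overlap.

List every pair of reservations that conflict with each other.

LAB55 & LAB57, LAB55 & LAB58, LAB55 & LAB59, LAB56 & LAB58, LAB57 & LAB58, LAB57 & LAB59, LAB57 & LAB60, LAB58 & LAB60, LAB59 & LAB61

Sorted by start: LAB56, LAB58, LAB60, LAB57, LAB55, LAB59, LAB61.
LAB58 starts before LAB56 ends → LAB56 and LAB58 overlap.
LAB60 starts after LAB56 ends — done with LAB56.
LAB60 starts before LAB58 ends → LAB58 and LAB60 overlap.
LAB57 starts before LAB58 ends → LAB58 and LAB57 overlap.
LAB55 starts before LAB58 ends → LAB58 and LAB55 overlap.
LAB59 starts after LAB58 ends — done with LAB58.
LAB57 starts before LAB60 ends → LAB60 and LAB57 overlap.
LAB55 starts exactly when LAB60 ends (back-to-back, no overlap) — done with LAB60.
LAB55 starts before LAB57 ends → LAB57 and LAB55 overlap.
LAB59 starts before LAB57 ends → LAB57 and LAB59 overlap.
LAB61 starts after LAB57 ends.
LAB59 starts before LAB55 ends → LAB55 and LAB59 overlap.
LAB61 starts after LAB55 ends.
LAB61 starts before LAB59 ends → LAB59 and LAB61 overlap.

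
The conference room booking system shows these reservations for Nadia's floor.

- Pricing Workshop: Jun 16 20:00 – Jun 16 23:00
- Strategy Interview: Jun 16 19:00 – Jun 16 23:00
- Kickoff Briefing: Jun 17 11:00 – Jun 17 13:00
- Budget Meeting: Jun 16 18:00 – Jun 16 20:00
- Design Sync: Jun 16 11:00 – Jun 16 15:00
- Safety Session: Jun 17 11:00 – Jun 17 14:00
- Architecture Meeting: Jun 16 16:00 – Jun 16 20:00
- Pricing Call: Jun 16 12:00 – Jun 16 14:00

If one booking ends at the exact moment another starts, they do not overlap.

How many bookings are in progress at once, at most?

Sort all start/end points and keep a running count:
Jun 16 11:00 start Design Sync → 1
Jun 16 12:00 start Pricing Call → 2
Jun 16 14:00 end Pricing Call → 1
Jun 16 15:00 end Design Sync → 0
Jun 16 16:00 start Architecture Meeting → 1
Jun 16 18:00 start Budget Meeting → 2
Jun 16 19:00 start Strategy Interview → 3
Jun 16 20:00 end Architecture Meeting → 2
Jun 16 20:00 end Budget Meeting → 1
Jun 16 20:00 start Pricing Workshop → 2
Jun 16 23:00 end Pricing Workshop → 1
Jun 16 23:00 end Strategy Interview → 0
Jun 17 11:00 start Kickoff Briefing → 1
Jun 17 11:00 start Safety Session → 2
Jun 17 13:00 end Kickoff Briefing → 1
Jun 17 14:00 end Safety Session → 0
Peak is 3, at Jun 16 19:00 (Architecture Meeting, Budget Meeting, Strategy Interview).

3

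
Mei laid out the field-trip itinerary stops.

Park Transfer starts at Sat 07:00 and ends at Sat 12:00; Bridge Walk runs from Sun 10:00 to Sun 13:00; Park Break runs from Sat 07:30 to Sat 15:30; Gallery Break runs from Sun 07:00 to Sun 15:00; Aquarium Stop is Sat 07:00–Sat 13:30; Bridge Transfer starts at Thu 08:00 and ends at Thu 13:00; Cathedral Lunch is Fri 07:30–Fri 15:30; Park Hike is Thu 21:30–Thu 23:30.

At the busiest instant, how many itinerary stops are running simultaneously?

Sweep the timeline, counting +1 at each start and −1 at each end (ends before starts at a tie):
Thu 08:00 start Bridge Transfer → 1
Thu 13:00 end Bridge Transfer → 0
Thu 21:30 start Park Hike → 1
Thu 23:30 end Park Hike → 0
Fri 07:30 start Cathedral Lunch → 1
Fri 15:30 end Cathedral Lunch → 0
Sat 07:00 start Aquarium Stop → 1
Sat 07:00 start Park Transfer → 2
Sat 07:30 start Park Break → 3
Sat 12:00 end Park Transfer → 2
Sat 13:30 end Aquarium Stop → 1
Sat 15:30 end Park Break → 0
Sun 07:00 start Gallery Break → 1
Sun 10:00 start Bridge Walk → 2
Sun 13:00 end Bridge Walk → 1
Sun 15:00 end Gallery Break → 0
Peak is 3, at Sat 07:30 (Aquarium Stop, Park Break, Park Transfer).

3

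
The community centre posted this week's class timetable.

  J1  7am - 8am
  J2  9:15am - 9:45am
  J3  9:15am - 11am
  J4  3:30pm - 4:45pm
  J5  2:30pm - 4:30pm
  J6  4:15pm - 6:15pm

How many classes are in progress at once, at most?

Sweep the timeline, counting +1 at each start and −1 at each end (ends before starts at a tie):
7am start J1 → 1
8am end J1 → 0
9:15am start J2 → 1
9:15am start J3 → 2
9:45am end J2 → 1
11am end J3 → 0
2:30pm start J5 → 1
3:30pm start J4 → 2
4:15pm start J6 → 3
4:30pm end J5 → 2
4:45pm end J4 → 1
6:15pm end J6 → 0
Peak is 3, at 4:15pm (J4, J5, J6).

3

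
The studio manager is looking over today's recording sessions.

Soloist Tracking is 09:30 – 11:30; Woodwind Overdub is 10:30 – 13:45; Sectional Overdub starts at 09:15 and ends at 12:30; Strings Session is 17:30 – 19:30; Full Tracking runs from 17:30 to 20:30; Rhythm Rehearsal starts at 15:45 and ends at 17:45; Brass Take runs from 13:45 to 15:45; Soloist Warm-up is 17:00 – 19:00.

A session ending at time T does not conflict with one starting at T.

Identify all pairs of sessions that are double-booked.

Two intervals overlap when each starts before the other ends.
Sorted by start: Sectional Overdub, Soloist Tracking, Woodwind Overdub, Brass Take, Rhythm Rehearsal, Soloist Warm-up, Strings Session, Full Tracking.
Soloist Tracking starts before Sectional Overdub ends → Sectional Overdub and Soloist Tracking overlap.
Woodwind Overdub starts before Sectional Overdub ends → Sectional Overdub and Woodwind Overdub overlap.
Brass Take starts after Sectional Overdub ends, so nothing later overlaps Sectional Overdub either.
Woodwind Overdub starts before Soloist Tracking ends → Soloist Tracking and Woodwind Overdub overlap.
Brass Take starts after Soloist Tracking ends, so nothing later overlaps Soloist Tracking either.
Brass Take starts exactly when Woodwind Overdub ends (back-to-back, no overlap), so nothing later overlaps Woodwind Overdub either.
Rhythm Rehearsal starts exactly when Brass Take ends (back-to-back, no overlap), so nothing later overlaps Brass Take either.
Soloist Warm-up starts before Rhythm Rehearsal ends → Rhythm Rehearsal and Soloist Warm-up overlap.
Strings Session starts before Rhythm Rehearsal ends → Rhythm Rehearsal and Strings Session overlap.
Full Tracking starts before Rhythm Rehearsal ends → Rhythm Rehearsal and Full Tracking overlap.
Strings Session starts before Soloist Warm-up ends → Soloist Warm-up and Strings Session overlap.
Full Tracking starts before Soloist Warm-up ends → Soloist Warm-up and Full Tracking overlap.
Full Tracking starts before Strings Session ends → Strings Session and Full Tracking overlap.

Full Tracking & Rhythm Rehearsal, Full Tracking & Soloist Warm-up, Full Tracking & Strings Session, Rhythm Rehearsal & Soloist Warm-up, Rhythm Rehearsal & Strings Session, Sectional Overdub & Soloist Tracking, Sectional Overdub & Woodwind Overdub, Soloist Tracking & Woodwind Overdub, Soloist Warm-up & Strings Session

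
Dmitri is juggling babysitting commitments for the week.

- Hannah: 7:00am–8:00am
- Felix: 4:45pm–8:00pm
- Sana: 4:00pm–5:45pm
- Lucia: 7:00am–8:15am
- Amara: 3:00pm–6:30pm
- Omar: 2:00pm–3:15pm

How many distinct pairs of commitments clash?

Sorted by start: Hannah, Lucia, Omar, Amara, Sana, Felix.
Lucia starts before Hannah ends → Hannah and Lucia overlap.
Omar starts after Hannah ends, so Hannah has no further overlaps.
Omar starts after Lucia ends, so Lucia has no further overlaps.
Amara starts before Omar ends → Omar and Amara overlap.
Sana starts after Omar ends, so Omar has no further overlaps.
Sana starts before Amara ends → Amara and Sana overlap.
Felix starts before Amara ends → Amara and Felix overlap.
Felix starts before Sana ends → Sana and Felix overlap.
Overlapping pairs: Amara & Felix, Amara & Omar, Amara & Sana, Felix & Sana, Hannah & Lucia — 5 in total.

5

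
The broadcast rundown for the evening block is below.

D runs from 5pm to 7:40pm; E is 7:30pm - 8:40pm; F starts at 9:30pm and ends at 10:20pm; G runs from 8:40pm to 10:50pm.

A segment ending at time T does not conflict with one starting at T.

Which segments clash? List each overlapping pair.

D & E, F & G

Sorted by start: D, E, G, F.
E starts before D ends → D and E overlap.
G starts after D ends — done with D.
G starts exactly when E ends (back-to-back, no overlap) — done with E.
F starts before G ends → G and F overlap.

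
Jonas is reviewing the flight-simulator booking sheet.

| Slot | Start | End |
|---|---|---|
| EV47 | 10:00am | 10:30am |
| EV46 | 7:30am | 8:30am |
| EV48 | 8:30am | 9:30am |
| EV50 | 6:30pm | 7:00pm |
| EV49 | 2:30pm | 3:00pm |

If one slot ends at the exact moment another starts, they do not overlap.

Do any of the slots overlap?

No

Sorted by start: EV46, EV48, EV47, EV49, EV50.
EV48 starts exactly when EV46 ends (back-to-back, no overlap); EV46 is clear from here.
EV47 starts after EV48 ends; EV48 is clear from here.
EV49 starts after EV47 ends; EV47 is clear from here.
EV50 starts after EV49 ends.
Every pair is clear; the schedule has no overlaps.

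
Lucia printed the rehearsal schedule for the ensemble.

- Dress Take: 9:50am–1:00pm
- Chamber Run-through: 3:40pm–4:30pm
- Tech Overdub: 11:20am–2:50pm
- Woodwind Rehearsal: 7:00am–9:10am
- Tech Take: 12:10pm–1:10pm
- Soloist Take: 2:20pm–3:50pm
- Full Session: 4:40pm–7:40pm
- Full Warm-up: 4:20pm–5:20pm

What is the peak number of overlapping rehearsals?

Sweep the timeline, counting +1 at each start and −1 at each end (ends before starts at a tie):
7:00am start Woodwind Rehearsal → 1
9:10am end Woodwind Rehearsal → 0
9:50am start Dress Take → 1
11:20am start Tech Overdub → 2
12:10pm start Tech Take → 3
1:00pm end Dress Take → 2
1:10pm end Tech Take → 1
2:20pm start Soloist Take → 2
2:50pm end Tech Overdub → 1
3:40pm start Chamber Run-through → 2
3:50pm end Soloist Take → 1
4:20pm start Full Warm-up → 2
4:30pm end Chamber Run-through → 1
4:40pm start Full Session → 2
5:20pm end Full Warm-up → 1
7:40pm end Full Session → 0
Peak is 3, at 12:10pm (Dress Take, Tech Overdub, Tech Take).

3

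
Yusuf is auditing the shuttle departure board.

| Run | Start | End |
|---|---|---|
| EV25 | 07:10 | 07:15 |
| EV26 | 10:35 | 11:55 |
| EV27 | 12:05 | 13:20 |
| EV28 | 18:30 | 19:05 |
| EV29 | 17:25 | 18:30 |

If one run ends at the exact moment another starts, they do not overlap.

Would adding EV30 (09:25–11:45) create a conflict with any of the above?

Yes — it overlaps EV26

EV25: ends 07:15 at or before EV30 starts 09:25 → clear.
EV26: starts 10:35 before EV30 ends 11:45, and ends 11:55 after EV30 starts 09:25 → overlap.
EV27: starts 12:05 at or after EV30 ends 11:45 → clear.
EV29: starts 17:25 at or after EV30 ends 11:45 → clear.
EV28: starts 18:30 at or after EV30 ends 11:45 → clear.
EV30 overlaps EV26.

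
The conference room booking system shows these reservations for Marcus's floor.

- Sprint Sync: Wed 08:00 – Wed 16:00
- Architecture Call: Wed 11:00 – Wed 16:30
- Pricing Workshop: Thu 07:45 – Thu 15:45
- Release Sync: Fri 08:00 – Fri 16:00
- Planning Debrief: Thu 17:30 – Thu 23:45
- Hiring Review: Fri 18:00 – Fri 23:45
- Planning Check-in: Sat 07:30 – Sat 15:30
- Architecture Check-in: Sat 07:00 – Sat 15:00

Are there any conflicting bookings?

Yes

Check each pair: they overlap iff neither finishes before the other starts.
Sorted by start: Sprint Sync, Architecture Call, Pricing Workshop, Planning Debrief, Release Sync, Hiring Review, Architecture Check-in, Planning Check-in.
Architecture Call starts before Sprint Sync ends → Sprint Sync and Architecture Call overlap.
That's a conflict, so the schedule is not conflict-free.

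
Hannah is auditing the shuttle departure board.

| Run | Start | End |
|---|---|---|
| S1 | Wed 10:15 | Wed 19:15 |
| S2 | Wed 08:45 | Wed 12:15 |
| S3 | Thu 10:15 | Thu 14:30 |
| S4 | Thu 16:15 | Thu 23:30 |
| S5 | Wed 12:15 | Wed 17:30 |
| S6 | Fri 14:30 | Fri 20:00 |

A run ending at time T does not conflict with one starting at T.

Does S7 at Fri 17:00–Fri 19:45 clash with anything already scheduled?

Yes — it overlaps S6

S2: ends Wed 12:15 at or before S7 starts Fri 17:00 → clear.
S1: ends Wed 19:15 at or before S7 starts Fri 17:00 → clear.
S5: ends Wed 17:30 at or before S7 starts Fri 17:00 → clear.
S3: ends Thu 14:30 at or before S7 starts Fri 17:00 → clear.
S4: ends Thu 23:30 at or before S7 starts Fri 17:00 → clear.
S6: starts Fri 14:30 before S7 ends Fri 19:45, and ends Fri 20:00 after S7 starts Fri 17:00 → overlap.
S7 overlaps S6.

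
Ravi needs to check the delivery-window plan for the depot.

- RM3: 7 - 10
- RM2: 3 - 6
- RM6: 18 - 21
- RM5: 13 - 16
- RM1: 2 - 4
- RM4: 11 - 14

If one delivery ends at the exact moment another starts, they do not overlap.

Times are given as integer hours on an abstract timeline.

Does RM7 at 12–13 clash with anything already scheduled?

RM1: ends 4 at or before RM7 starts 12 → clear.
RM2: ends 6 at or before RM7 starts 12 → clear.
RM3: ends 10 at or before RM7 starts 12 → clear.
RM4: starts 11 before RM7 ends 13, and ends 14 after RM7 starts 12 → overlap.
RM5: starts 13 at or after RM7 ends 13 → clear.
RM6: starts 18 at or after RM7 ends 13 → clear.
RM7 overlaps RM4.

Yes — it overlaps RM4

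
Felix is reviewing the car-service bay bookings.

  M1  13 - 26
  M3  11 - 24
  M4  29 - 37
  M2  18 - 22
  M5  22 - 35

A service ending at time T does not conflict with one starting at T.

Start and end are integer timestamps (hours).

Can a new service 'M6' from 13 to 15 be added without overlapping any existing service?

M3: starts 11 before M6 ends 15, and ends 24 after M6 starts 13 → overlap.
M1: starts 13 before M6 ends 15, and ends 26 after M6 starts 13 → overlap.
M2: starts 18 at or after M6 ends 15 → clear.
M5: starts 22 at or after M6 ends 15 → clear.
M4: starts 29 at or after M6 ends 15 → clear.
M6 overlaps M1, M3.

No — it overlaps M1, M3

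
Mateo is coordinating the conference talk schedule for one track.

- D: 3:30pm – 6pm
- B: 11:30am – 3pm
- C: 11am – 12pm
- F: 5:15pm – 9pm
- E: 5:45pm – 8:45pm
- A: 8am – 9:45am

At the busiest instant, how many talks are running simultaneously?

Sort all start/end points and keep a running count:
8am start A → 1
9:45am end A → 0
11am start C → 1
11:30am start B → 2
12pm end C → 1
3pm end B → 0
3:30pm start D → 1
5:15pm start F → 2
5:45pm start E → 3
6pm end D → 2
8:45pm end E → 1
9pm end F → 0
Peak is 3, at 5:45pm (D, E, F).

3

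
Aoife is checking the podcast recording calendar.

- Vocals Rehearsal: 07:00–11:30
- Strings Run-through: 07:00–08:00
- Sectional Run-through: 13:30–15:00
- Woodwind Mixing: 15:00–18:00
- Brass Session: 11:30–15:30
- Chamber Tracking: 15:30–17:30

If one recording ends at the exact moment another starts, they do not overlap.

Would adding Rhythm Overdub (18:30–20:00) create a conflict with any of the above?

No — it doesn't clash with anything

Vocals Rehearsal: ends 11:30 at or before Rhythm Overdub starts 18:30 → clear.
Strings Run-through: ends 08:00 at or before Rhythm Overdub starts 18:30 → clear.
Brass Session: ends 15:30 at or before Rhythm Overdub starts 18:30 → clear.
Sectional Run-through: ends 15:00 at or before Rhythm Overdub starts 18:30 → clear.
Woodwind Mixing: ends 18:00 at or before Rhythm Overdub starts 18:30 → clear.
Chamber Tracking: ends 17:30 at or before Rhythm Overdub starts 18:30 → clear.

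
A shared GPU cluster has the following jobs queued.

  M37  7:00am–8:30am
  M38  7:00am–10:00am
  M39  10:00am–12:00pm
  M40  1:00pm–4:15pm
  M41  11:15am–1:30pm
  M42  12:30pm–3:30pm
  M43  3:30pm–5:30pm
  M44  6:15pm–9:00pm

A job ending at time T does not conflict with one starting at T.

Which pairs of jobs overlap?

M37 & M38, M39 & M41, M40 & M41, M40 & M42, M40 & M43, M41 & M42

Two intervals overlap when each starts before the other ends.
Sorted by start: M37, M38, M39, M41, M42, M40, M43, M44.
M38 starts before M37 ends → M37 and M38 overlap.
M39 starts after M37 ends; M37 is clear from here.
M39 starts exactly when M38 ends (back-to-back, no overlap); M38 is clear from here.
M41 starts before M39 ends → M39 and M41 overlap.
M42 starts after M39 ends; M39 is clear from here.
M42 starts before M41 ends → M41 and M42 overlap.
M40 starts before M41 ends → M41 and M40 overlap.
M43 starts after M41 ends; M41 is clear from here.
M40 starts before M42 ends → M42 and M40 overlap.
M43 starts exactly when M42 ends (back-to-back, no overlap); M42 is clear from here.
M43 starts before M40 ends → M40 and M43 overlap.
M44 starts after M40 ends.
M44 starts after M43 ends.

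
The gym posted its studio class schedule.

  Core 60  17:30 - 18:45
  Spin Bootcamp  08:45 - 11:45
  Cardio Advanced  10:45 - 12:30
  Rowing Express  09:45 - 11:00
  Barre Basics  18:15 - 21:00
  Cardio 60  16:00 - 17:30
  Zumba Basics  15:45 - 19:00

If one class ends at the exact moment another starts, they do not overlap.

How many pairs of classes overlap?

Sorted by start: Spin Bootcamp, Rowing Express, Cardio Advanced, Zumba Basics, Cardio 60, Core 60, Barre Basics.
Rowing Express starts before Spin Bootcamp ends → Spin Bootcamp and Rowing Express overlap.
Cardio Advanced starts before Spin Bootcamp ends → Spin Bootcamp and Cardio Advanced overlap.
Zumba Basics starts after Spin Bootcamp ends — done with Spin Bootcamp.
Cardio Advanced starts before Rowing Express ends → Rowing Express and Cardio Advanced overlap.
Zumba Basics starts after Rowing Express ends — done with Rowing Express.
Zumba Basics starts after Cardio Advanced ends — done with Cardio Advanced.
Cardio 60 starts before Zumba Basics ends → Zumba Basics and Cardio 60 overlap.
Core 60 starts before Zumba Basics ends → Zumba Basics and Core 60 overlap.
Barre Basics starts before Zumba Basics ends → Zumba Basics and Barre Basics overlap.
Core 60 starts exactly when Cardio 60 ends (back-to-back, no overlap) — done with Cardio 60.
Barre Basics starts before Core 60 ends → Core 60 and Barre Basics overlap.
Overlapping pairs: Barre Basics & Core 60, Barre Basics & Zumba Basics, Cardio 60 & Zumba Basics, Cardio Advanced & Rowing Express, Cardio Advanced & Spin Bootcamp, Core 60 & Zumba Basics, Rowing Express & Spin Bootcamp — 7 in total.

7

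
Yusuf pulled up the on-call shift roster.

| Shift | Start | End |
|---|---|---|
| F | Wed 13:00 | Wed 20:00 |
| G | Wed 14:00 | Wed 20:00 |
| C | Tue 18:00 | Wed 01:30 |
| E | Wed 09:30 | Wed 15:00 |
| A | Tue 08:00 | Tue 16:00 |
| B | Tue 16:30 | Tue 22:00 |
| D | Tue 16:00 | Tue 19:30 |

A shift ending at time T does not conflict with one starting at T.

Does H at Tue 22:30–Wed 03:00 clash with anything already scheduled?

A: ends Tue 16:00 at or before H starts Tue 22:30 → clear.
D: ends Tue 19:30 at or before H starts Tue 22:30 → clear.
B: ends Tue 22:00 at or before H starts Tue 22:30 → clear.
C: starts Tue 18:00 before H ends Wed 03:00, and ends Wed 01:30 after H starts Tue 22:30 → overlap.
E: starts Wed 09:30 at or after H ends Wed 03:00 → clear.
F: starts Wed 13:00 at or after H ends Wed 03:00 → clear.
G: starts Wed 14:00 at or after H ends Wed 03:00 → clear.
H overlaps C.

Yes — it overlaps C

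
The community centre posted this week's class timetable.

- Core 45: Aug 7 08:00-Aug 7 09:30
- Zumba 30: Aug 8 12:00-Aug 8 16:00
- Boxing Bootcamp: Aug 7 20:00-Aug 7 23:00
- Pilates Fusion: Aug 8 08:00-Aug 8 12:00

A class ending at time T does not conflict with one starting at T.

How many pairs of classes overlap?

0

Sorted by start: Core 45, Boxing Bootcamp, Pilates Fusion, Zumba 30.
Boxing Bootcamp starts after Core 45 ends, so nothing later overlaps Core 45 either.
Pilates Fusion starts after Boxing Bootcamp ends, so nothing later overlaps Boxing Bootcamp either.
Zumba 30 starts exactly when Pilates Fusion ends (back-to-back, no overlap).
No pair overlaps.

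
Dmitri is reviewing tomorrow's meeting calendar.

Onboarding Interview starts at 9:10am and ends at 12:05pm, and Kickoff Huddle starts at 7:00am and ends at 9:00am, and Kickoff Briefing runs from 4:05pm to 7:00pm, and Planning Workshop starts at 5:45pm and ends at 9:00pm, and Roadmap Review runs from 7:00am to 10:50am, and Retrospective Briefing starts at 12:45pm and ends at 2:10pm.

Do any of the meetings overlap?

Two intervals overlap when each starts before the other ends.
Sorted by start: Kickoff Huddle, Roadmap Review, Onboarding Interview, Retrospective Briefing, Kickoff Briefing, Planning Workshop.
Roadmap Review starts before Kickoff Huddle ends → Kickoff Huddle and Roadmap Review overlap.
That's a conflict, so the schedule is not conflict-free.

Yes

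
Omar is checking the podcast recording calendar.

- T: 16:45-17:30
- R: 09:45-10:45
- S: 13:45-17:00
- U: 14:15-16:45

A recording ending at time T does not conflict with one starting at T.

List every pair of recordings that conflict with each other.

Sorted by start: R, S, U, T.
S starts after R ends, so nothing later overlaps R either.
U starts before S ends → S and U overlap.
T starts before S ends → S and T overlap.
T starts exactly when U ends (back-to-back, no overlap).

S & T, S & U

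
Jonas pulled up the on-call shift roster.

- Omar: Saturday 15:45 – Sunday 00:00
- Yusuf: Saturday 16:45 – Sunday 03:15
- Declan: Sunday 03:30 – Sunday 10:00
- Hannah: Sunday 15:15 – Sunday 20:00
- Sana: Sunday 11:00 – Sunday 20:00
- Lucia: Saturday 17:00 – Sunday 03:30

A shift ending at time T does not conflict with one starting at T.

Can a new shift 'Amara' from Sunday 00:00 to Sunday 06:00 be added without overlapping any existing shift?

No — it overlaps Declan, Lucia, Yusuf

Omar: ends Sunday 00:00 at or before Amara starts Sunday 00:00 → clear.
Yusuf: starts Saturday 16:45 before Amara ends Sunday 06:00, and ends Sunday 03:15 after Amara starts Sunday 00:00 → overlap.
Lucia: starts Saturday 17:00 before Amara ends Sunday 06:00, and ends Sunday 03:30 after Amara starts Sunday 00:00 → overlap.
Declan: starts Sunday 03:30 before Amara ends Sunday 06:00, and ends Sunday 10:00 after Amara starts Sunday 00:00 → overlap.
Sana: starts Sunday 11:00 at or after Amara ends Sunday 06:00 → clear.
Hannah: starts Sunday 15:15 at or after Amara ends Sunday 06:00 → clear.
Amara overlaps Lucia, Declan, Yusuf.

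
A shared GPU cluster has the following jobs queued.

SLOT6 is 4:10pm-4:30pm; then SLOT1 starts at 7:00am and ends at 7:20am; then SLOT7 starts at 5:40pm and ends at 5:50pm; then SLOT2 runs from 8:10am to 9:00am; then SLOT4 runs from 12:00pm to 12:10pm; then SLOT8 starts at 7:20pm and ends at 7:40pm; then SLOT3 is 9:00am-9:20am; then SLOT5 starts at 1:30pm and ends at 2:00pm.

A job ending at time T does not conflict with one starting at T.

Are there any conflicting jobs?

No

Two intervals overlap when each starts before the other ends.
Sorted by start: SLOT1, SLOT2, SLOT3, SLOT4, SLOT5, SLOT6, SLOT7, SLOT8.
SLOT2 starts after SLOT1 ends, so SLOT1 has no further overlaps.
SLOT3 starts exactly when SLOT2 ends (back-to-back, no overlap), so SLOT2 has no further overlaps.
SLOT4 starts after SLOT3 ends, so SLOT3 has no further overlaps.
SLOT5 starts after SLOT4 ends, so SLOT4 has no further overlaps.
SLOT6 starts after SLOT5 ends, so SLOT5 has no further overlaps.
SLOT7 starts after SLOT6 ends, so SLOT6 has no further overlaps.
SLOT8 starts after SLOT7 ends.
Every pair is clear; the schedule has no overlaps.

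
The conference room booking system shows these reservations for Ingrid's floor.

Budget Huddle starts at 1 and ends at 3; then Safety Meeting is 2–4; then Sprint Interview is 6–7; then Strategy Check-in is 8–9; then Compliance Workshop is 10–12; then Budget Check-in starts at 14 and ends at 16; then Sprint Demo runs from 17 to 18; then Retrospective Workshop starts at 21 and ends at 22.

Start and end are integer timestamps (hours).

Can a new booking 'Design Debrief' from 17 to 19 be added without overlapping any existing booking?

Budget Huddle: ends 3 at or before Design Debrief starts 17 → clear.
Safety Meeting: ends 4 at or before Design Debrief starts 17 → clear.
Sprint Interview: ends 7 at or before Design Debrief starts 17 → clear.
Strategy Check-in: ends 9 at or before Design Debrief starts 17 → clear.
Compliance Workshop: ends 12 at or before Design Debrief starts 17 → clear.
Budget Check-in: ends 16 at or before Design Debrief starts 17 → clear.
Sprint Demo: starts 17 before Design Debrief ends 19, and ends 18 after Design Debrief starts 17 → overlap.
Retrospective Workshop: starts 21 at or after Design Debrief ends 19 → clear.
Design Debrief overlaps Sprint Demo.

No — it overlaps Sprint Demo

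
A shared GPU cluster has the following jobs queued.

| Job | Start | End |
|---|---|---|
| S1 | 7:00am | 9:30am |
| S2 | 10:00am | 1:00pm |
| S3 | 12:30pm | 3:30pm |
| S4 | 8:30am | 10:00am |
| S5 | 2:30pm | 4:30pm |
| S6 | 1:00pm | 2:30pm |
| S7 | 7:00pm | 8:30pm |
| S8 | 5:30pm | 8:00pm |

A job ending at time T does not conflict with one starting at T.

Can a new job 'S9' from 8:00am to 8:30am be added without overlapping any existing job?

No — it overlaps S1

S1: starts 7:00am before S9 ends 8:30am, and ends 9:30am after S9 starts 8:00am → overlap.
S4: starts 8:30am at or after S9 ends 8:30am → clear.
S2: starts 10:00am at or after S9 ends 8:30am → clear.
S3: starts 12:30pm at or after S9 ends 8:30am → clear.
S6: starts 1:00pm at or after S9 ends 8:30am → clear.
S5: starts 2:30pm at or after S9 ends 8:30am → clear.
S8: starts 5:30pm at or after S9 ends 8:30am → clear.
S7: starts 7:00pm at or after S9 ends 8:30am → clear.
S9 overlaps S1.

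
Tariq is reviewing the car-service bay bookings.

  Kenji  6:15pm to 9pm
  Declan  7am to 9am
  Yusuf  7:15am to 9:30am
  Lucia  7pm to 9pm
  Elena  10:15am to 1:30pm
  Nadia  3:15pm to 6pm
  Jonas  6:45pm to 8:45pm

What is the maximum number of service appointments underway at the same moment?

Sort all start/end points and keep a running count:
7am start Declan → 1
7:15am start Yusuf → 2
9am end Declan → 1
9:30am end Yusuf → 0
10:15am start Elena → 1
1:30pm end Elena → 0
3:15pm start Nadia → 1
6pm end Nadia → 0
6:15pm start Kenji → 1
6:45pm start Jonas → 2
7pm start Lucia → 3
8:45pm end Jonas → 2
9pm end Kenji → 1
9pm end Lucia → 0
Peak is 3, at 7pm (Jonas, Kenji, Lucia).

3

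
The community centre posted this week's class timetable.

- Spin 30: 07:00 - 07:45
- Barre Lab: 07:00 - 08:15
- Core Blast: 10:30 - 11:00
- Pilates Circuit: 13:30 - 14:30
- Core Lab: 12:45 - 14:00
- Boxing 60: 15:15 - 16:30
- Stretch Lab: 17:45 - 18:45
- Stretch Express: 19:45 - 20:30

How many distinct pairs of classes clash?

Sorted by start: Spin 30, Barre Lab, Core Blast, Core Lab, Pilates Circuit, Boxing 60, Stretch Lab, Stretch Express.
Barre Lab starts before Spin 30 ends → Spin 30 and Barre Lab overlap.
Core Blast starts after Spin 30 ends; Spin 30 is clear from here.
Core Blast starts after Barre Lab ends; Barre Lab is clear from here.
Core Lab starts after Core Blast ends; Core Blast is clear from here.
Pilates Circuit starts before Core Lab ends → Core Lab and Pilates Circuit overlap.
Boxing 60 starts after Core Lab ends; Core Lab is clear from here.
Boxing 60 starts after Pilates Circuit ends; Pilates Circuit is clear from here.
Stretch Lab starts after Boxing 60 ends; Boxing 60 is clear from here.
Stretch Express starts after Stretch Lab ends.
Overlapping pairs: Barre Lab & Spin 30, Core Lab & Pilates Circuit — 2 in total.

2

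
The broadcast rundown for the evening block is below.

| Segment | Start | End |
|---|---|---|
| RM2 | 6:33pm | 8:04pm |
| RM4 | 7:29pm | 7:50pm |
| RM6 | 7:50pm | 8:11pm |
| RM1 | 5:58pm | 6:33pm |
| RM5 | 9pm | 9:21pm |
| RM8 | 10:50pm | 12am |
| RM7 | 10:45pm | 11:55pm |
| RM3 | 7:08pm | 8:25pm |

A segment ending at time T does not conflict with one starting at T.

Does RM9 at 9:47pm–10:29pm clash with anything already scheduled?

RM1: ends 6:33pm at or before RM9 starts 9:47pm → clear.
RM2: ends 8:04pm at or before RM9 starts 9:47pm → clear.
RM3: ends 8:25pm at or before RM9 starts 9:47pm → clear.
RM4: ends 7:50pm at or before RM9 starts 9:47pm → clear.
RM6: ends 8:11pm at or before RM9 starts 9:47pm → clear.
RM5: ends 9:21pm at or before RM9 starts 9:47pm → clear.
RM7: starts 10:45pm at or after RM9 ends 10:29pm → clear.
RM8: starts 10:50pm at or after RM9 ends 10:29pm → clear.

No — it doesn't clash with anything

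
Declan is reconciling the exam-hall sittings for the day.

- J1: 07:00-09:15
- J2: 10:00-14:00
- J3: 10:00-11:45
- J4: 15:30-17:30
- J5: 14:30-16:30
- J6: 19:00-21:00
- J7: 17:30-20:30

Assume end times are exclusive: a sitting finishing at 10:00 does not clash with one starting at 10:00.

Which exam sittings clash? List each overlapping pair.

J2 & J3, J4 & J5, J6 & J7

Check each pair: they overlap iff neither finishes before the other starts.
Sorted by start: J1, J2, J3, J5, J4, J7, J6.
J2 starts after J1 ends, so nothing later overlaps J1 either.
J3 starts before J2 ends → J2 and J3 overlap.
J5 starts after J2 ends, so nothing later overlaps J2 either.
J5 starts after J3 ends, so nothing later overlaps J3 either.
J4 starts before J5 ends → J5 and J4 overlap.
J7 starts after J5 ends, so nothing later overlaps J5 either.
J7 starts exactly when J4 ends (back-to-back, no overlap), so nothing later overlaps J4 either.
J6 starts before J7 ends → J7 and J6 overlap.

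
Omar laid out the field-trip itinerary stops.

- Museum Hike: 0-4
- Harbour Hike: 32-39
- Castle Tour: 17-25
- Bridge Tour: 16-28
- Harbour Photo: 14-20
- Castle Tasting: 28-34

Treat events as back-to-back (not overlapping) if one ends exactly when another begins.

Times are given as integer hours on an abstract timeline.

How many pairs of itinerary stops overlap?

Two intervals overlap when each starts before the other ends.
Sorted by start: Museum Hike, Harbour Photo, Bridge Tour, Castle Tour, Castle Tasting, Harbour Hike.
Harbour Photo starts after Museum Hike ends, so nothing later overlaps Museum Hike either.
Bridge Tour starts before Harbour Photo ends → Harbour Photo and Bridge Tour overlap.
Castle Tour starts before Harbour Photo ends → Harbour Photo and Castle Tour overlap.
Castle Tasting starts after Harbour Photo ends, so nothing later overlaps Harbour Photo either.
Castle Tour starts before Bridge Tour ends → Bridge Tour and Castle Tour overlap.
Castle Tasting starts exactly when Bridge Tour ends (back-to-back, no overlap), so nothing later overlaps Bridge Tour either.
Castle Tasting starts after Castle Tour ends, so nothing later overlaps Castle Tour either.
Harbour Hike starts before Castle Tasting ends → Castle Tasting and Harbour Hike overlap.
Overlapping pairs: Bridge Tour & Castle Tour, Bridge Tour & Harbour Photo, Castle Tasting & Harbour Hike, Castle Tour & Harbour Photo — 4 in total.

4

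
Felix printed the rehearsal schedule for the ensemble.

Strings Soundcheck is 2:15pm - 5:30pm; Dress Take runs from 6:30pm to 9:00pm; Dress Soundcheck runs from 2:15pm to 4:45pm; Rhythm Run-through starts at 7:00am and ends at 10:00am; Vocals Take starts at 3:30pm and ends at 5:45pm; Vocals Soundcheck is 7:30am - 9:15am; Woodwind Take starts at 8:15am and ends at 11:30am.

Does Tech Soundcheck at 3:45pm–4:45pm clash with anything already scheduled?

Rhythm Run-through: ends 10:00am at or before Tech Soundcheck starts 3:45pm → clear.
Vocals Soundcheck: ends 9:15am at or before Tech Soundcheck starts 3:45pm → clear.
Woodwind Take: ends 11:30am at or before Tech Soundcheck starts 3:45pm → clear.
Dress Soundcheck: starts 2:15pm before Tech Soundcheck ends 4:45pm, and ends 4:45pm after Tech Soundcheck starts 3:45pm → overlap.
Strings Soundcheck: starts 2:15pm before Tech Soundcheck ends 4:45pm, and ends 5:30pm after Tech Soundcheck starts 3:45pm → overlap.
Vocals Take: starts 3:30pm before Tech Soundcheck ends 4:45pm, and ends 5:45pm after Tech Soundcheck starts 3:45pm → overlap.
Dress Take: starts 6:30pm at or after Tech Soundcheck ends 4:45pm → clear.
Tech Soundcheck overlaps Dress Soundcheck, Vocals Take, Strings Soundcheck.

Yes — it overlaps Dress Soundcheck, Strings Soundcheck, Vocals Take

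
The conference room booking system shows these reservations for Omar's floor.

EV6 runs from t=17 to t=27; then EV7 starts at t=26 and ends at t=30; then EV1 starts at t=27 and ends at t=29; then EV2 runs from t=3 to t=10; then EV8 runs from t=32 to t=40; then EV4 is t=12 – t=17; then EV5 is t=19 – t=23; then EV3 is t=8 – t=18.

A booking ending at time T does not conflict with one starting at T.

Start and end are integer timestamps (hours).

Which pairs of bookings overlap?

Sorted by start: EV2, EV3, EV4, EV6, EV5, EV7, EV1, EV8.
EV3 starts before EV2 ends → EV2 and EV3 overlap.
EV4 starts after EV2 ends, so EV2 has no further overlaps.
EV4 starts before EV3 ends → EV3 and EV4 overlap.
EV6 starts before EV3 ends → EV3 and EV6 overlap.
EV5 starts after EV3 ends, so EV3 has no further overlaps.
EV6 starts exactly when EV4 ends (back-to-back, no overlap), so EV4 has no further overlaps.
EV5 starts before EV6 ends → EV6 and EV5 overlap.
EV7 starts before EV6 ends → EV6 and EV7 overlap.
EV1 starts exactly when EV6 ends (back-to-back, no overlap), so EV6 has no further overlaps.
EV7 starts after EV5 ends, so EV5 has no further overlaps.
EV1 starts before EV7 ends → EV7 and EV1 overlap.
EV8 starts after EV7 ends.
EV8 starts after EV1 ends.

EV1 & EV7, EV2 & EV3, EV3 & EV4, EV3 & EV6, EV5 & EV6, EV6 & EV7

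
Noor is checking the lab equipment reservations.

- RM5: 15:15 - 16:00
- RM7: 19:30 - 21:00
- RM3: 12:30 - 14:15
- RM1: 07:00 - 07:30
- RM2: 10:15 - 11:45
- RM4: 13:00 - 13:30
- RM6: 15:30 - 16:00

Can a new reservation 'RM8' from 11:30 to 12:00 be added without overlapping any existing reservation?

No — it overlaps RM2

RM1: ends 07:30 at or before RM8 starts 11:30 → clear.
RM2: starts 10:15 before RM8 ends 12:00, and ends 11:45 after RM8 starts 11:30 → overlap.
RM3: starts 12:30 at or after RM8 ends 12:00 → clear.
RM4: starts 13:00 at or after RM8 ends 12:00 → clear.
RM5: starts 15:15 at or after RM8 ends 12:00 → clear.
RM6: starts 15:30 at or after RM8 ends 12:00 → clear.
RM7: starts 19:30 at or after RM8 ends 12:00 → clear.
RM8 overlaps RM2.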